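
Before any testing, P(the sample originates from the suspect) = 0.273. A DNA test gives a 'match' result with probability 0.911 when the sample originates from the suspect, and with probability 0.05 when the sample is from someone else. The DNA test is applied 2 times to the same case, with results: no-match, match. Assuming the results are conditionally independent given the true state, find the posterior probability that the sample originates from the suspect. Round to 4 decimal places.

With H the event that the sample originates from the suspect, the joint likelihood of the observed sequence is P(data|H) = 0.089·0.911 = 0.081079 and P(data|¬H) = 0.95·0.05 = 0.047500.
Bayes: P(H|data) = 0.273·0.081079 / (0.273·0.081079 + 0.727·0.047500) = 0.022135/0.056667 = 0.3906.

Posterior P(H) ≈ 0.3906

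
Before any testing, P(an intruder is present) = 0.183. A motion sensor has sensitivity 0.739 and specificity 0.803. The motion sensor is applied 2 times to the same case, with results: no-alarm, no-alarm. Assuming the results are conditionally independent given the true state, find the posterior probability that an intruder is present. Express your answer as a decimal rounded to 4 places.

Posterior P(H) ≈ 0.0231

With H the event that an intruder is present, the joint likelihood of the observed sequence is P(data|H) = 0.261·0.261 = 0.068121 and P(data|¬H) = 0.803·0.803 = 0.64481.
Bayes: P(H|data) = 0.183·0.068121 / (0.183·0.068121 + 0.817·0.64481) = 0.012466/0.53928 = 0.0231.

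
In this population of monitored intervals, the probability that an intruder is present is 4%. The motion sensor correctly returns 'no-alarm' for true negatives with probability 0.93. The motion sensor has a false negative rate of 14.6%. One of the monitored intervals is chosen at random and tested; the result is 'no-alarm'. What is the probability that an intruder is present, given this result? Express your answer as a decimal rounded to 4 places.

P(H | E) ≈ 0.0065

Write H for 'an intruder is present'. Prior odds H:¬H = 0.04/0.96 = 0.041667. For the 'no-alarm' outcome, the likelihood ratio is 0.146/0.93 = 0.15699.
Posterior odds = 0.041667 × 0.15699 = 0.0065412, so P(H|E) = 0.0065412/(1+0.0065412) = 0.0065.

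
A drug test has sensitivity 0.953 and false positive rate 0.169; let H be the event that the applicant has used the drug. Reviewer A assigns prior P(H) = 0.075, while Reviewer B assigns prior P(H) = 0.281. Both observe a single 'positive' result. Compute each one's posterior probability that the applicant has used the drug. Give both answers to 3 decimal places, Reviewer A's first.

P('+'|H) = 0.953, P('+'|¬H) = 0.169.
Reviewer A: numerator 0.953·0.075 = 0.071475; evidence = 0.071475+0.169·0.925 = 0.22780; posterior = 0.314.
Reviewer B: numerator 0.953·0.281 = 0.26779; evidence = 0.26779+0.169·0.719 = 0.38930; posterior = 0.688.

Reviewer A: 0.314; Reviewer B: 0.688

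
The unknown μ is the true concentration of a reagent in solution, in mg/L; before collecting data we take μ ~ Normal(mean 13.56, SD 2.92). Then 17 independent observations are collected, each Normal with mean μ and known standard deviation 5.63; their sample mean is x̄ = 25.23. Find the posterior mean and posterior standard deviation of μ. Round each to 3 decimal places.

Prior precision 1/τ₀² = 1/2.92² = 0.117283; data precision n/σ² = 17/5.63² = 0.536330.
Posterior precision = 0.117283 + 0.536330 = 0.653613, giving posterior SD = 1/√0.653613 = 1.237.
Posterior mean = (0.117283·13.56 + 0.536330·25.23) / 0.653613 = 23.136.

Posterior mean ≈ 23.136; posterior SD ≈ 1.237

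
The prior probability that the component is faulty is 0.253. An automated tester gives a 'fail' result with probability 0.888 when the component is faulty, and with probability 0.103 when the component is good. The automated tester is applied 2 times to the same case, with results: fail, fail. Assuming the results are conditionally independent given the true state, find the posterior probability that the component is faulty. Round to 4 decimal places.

Let H be the event that the component is faulty; start with P(H) = 0.253. P('fail'|H) = 0.888, P('fail'|¬H) = 0.103.
Update on result 1 ('fail'): P(H) ← 0.888·0.2530 / (0.888·0.2530 + 0.103·0.7470) = 0.22466/0.30161 = 0.7449.
Update on result 2 ('fail'): P(H) ← 0.888·0.7449 / (0.888·0.7449 + 0.103·0.2551) = 0.66147/0.68774 = 0.9618.

Posterior P(H) ≈ 0.9618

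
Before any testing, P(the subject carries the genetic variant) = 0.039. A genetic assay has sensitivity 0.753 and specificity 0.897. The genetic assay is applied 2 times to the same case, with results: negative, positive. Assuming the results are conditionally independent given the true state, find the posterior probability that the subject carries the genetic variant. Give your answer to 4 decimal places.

Posterior P(H) ≈ 0.0755

Let H be the event that the subject carries the genetic variant; start with P(H) = 0.039. P('positive'|H) = 0.753, P('positive'|¬H) = 0.103.
Update on result 1 ('negative'): P(H) ← 0.247·0.0390 / (0.247·0.0390 + 0.897·0.9610) = 0.0096330/0.87165 = 0.0111.
Update on result 2 ('positive'): P(H) ← 0.753·0.0111 / (0.753·0.0111 + 0.103·0.9889) = 0.0083217/0.11018 = 0.0755.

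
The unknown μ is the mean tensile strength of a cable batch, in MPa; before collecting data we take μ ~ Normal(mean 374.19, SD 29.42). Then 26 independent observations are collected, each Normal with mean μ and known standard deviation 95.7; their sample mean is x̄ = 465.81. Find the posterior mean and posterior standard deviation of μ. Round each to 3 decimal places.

Prior precision 1/τ₀² = 1/29.42² = 0.00115535; data precision n/σ² = 26/95.7² = 0.00283890.
Posterior precision = 0.00115535 + 0.00283890 = 0.00399425, giving posterior SD = 1/√0.00399425 = 15.823.
Posterior mean = (0.00115535·374.19 + 0.00283890·465.81) / 0.00399425 = 439.309.

Posterior mean ≈ 439.309; posterior SD ≈ 15.823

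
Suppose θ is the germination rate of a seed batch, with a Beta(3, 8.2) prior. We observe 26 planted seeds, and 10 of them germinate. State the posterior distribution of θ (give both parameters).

Observing 10 successes and 16 failures updates Beta(3, 8.2) by adding the success and failure counts to the two shape parameters: α = 3+10 = 13, β = 8.2+16 = 24.2.

Posterior: Beta(13, 24.2)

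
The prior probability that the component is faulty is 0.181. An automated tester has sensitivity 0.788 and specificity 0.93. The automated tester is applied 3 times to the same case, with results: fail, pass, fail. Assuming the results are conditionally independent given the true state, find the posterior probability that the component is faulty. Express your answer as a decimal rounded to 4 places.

Posterior P(H) ≈ 0.8646

With H the event that the component is faulty, the joint likelihood of the observed sequence is P(data|H) = 0.788·0.212·0.788 = 0.13164 and P(data|¬H) = 0.07·0.93·0.07 = 0.0045570.
Bayes: P(H|data) = 0.181·0.13164 / (0.181·0.13164 + 0.819·0.0045570) = 0.023827/0.027559 = 0.8646.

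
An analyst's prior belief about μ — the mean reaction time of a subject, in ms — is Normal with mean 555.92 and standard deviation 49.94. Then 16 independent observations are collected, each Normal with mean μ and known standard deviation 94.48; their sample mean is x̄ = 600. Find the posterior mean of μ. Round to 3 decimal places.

Posterior mean ≈ 591.942

Prior precision 1/τ₀² = 1/49.94² = 0.00040096; data precision n/σ² = 16/94.48² = 0.00179242.
Posterior precision = 0.00040096 + 0.00179242 = 0.00219338.
Posterior mean = (0.00040096·555.92 + 0.00179242·600) / 0.00219338 = 591.942.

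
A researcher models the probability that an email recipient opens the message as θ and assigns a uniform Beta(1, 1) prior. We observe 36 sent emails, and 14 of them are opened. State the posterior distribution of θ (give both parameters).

Posterior: Beta(15, 23)

The binomial likelihood is conjugate to the Beta prior: with 14 successes and 22 failures, the posterior is Beta(1+14, 1+22) = Beta(15, 23).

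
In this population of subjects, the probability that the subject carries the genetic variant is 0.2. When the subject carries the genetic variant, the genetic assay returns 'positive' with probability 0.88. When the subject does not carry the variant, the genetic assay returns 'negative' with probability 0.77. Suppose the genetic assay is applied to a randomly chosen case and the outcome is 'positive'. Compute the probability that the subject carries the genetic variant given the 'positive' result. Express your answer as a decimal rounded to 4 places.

Let H be the event that the subject carries the genetic variant. P(H) = 0.2, so P(¬H) = 0.8. With E the 'positive' result, P(E|H) = 0.88 and P(E|¬H) = 0.23.
P(E) = 0.88·0.2 + 0.23·0.8 = 0.17600 + 0.18400 = 0.36000.
By Bayes' theorem, P(H|E) = 0.17600 / 0.36000 = 0.4889.

P(H | E) ≈ 0.4889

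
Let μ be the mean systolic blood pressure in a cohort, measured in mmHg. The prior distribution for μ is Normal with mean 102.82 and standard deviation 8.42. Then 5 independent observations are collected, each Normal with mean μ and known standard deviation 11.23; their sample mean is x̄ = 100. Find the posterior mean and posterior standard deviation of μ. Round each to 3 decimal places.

Posterior mean ≈ 100.740; posterior SD ≈ 4.313

With known σ, the Normal prior is conjugate. Weight on the data is w = (n/σ²)/(n/σ² + 1/τ₀²) = 0.0396470/(0.0396470+0.0141051) = 0.73759.
Posterior mean = w·x̄ + (1−w)·μ₀ = 0.73759·100 + 0.26241·102.82 = 100.740. Posterior variance = 1/(0.0396470+0.0141051) = 18.6039, so SD = 4.313.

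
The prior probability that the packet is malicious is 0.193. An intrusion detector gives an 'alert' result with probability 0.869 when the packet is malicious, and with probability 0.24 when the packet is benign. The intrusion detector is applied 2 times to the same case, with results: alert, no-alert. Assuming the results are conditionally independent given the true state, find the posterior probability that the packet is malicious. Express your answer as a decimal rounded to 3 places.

With H the event that the packet is malicious, the joint likelihood of the observed sequence is P(data|H) = 0.869·0.131 = 0.11384 and P(data|¬H) = 0.24·0.76 = 0.18240.
Bayes: P(H|data) = 0.193·0.11384 / (0.193·0.11384 + 0.807·0.18240) = 0.021971/0.16917 = 0.1299.

Posterior P(H) ≈ 0.130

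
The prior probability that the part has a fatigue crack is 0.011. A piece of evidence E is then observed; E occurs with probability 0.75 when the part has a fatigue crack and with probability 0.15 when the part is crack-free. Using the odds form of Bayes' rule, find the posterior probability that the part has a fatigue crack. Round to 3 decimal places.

Prior odds = 0.011/(1−0.011) = 0.011122. In log-odds, ln(0.011122) = -4.4988.
Add log likelihood ratio: ln(5.0000) = 1.6094.
Posterior log-odds = -2.8894, so posterior odds = exp(-2.8894) = 0.055612. Converting, P(H|E) = 0.055612/1.0556 = 0.053.

Posterior probability ≈ 0.053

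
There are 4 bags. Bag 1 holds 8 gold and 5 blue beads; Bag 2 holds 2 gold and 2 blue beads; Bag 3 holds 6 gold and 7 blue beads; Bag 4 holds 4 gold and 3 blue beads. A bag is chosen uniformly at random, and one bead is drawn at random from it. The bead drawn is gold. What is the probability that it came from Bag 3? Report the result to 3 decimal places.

P(gold|Bag 1) = 0.6154; P(gold|Bag 2) = 0.5; P(gold|Bag 3) = 0.4615; P(gold|Bag 4) = 0.5714.
Prior × likelihood for each source: 0.25·0.6154=0.1538, 0.25·0.5=0.1250, 0.25·0.4615=0.1154, 0.25·0.5714=0.1429. Summing gives P(gold) = 0.53709.
P(Bag 3 | gold) = 0.1154 / 0.53709 = 0.215.

Posterior probability ≈ 0.215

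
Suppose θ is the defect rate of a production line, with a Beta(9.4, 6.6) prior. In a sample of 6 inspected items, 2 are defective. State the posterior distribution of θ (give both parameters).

Posterior: Beta(11.4, 10.6)

The binomial likelihood is conjugate to the Beta prior: with 2 successes and 4 failures, the posterior is Beta(9.4+2, 6.6+4) = Beta(11.4, 10.6).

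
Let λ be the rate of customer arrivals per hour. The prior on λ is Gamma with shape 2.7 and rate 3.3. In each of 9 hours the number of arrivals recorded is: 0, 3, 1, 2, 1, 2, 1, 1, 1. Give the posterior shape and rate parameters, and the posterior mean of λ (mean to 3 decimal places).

Posterior: Gamma(shape=14.7, rate=12.3); mean ≈ 1.195

Total count ∑xᵢ = 12 over n = 9 hours.
Gamma is conjugate to the Poisson likelihood: posterior is Gamma(shape = 2.7+12 = 14.7, rate = 3.3+9 = 12.3).
E[λ | data] = 14.7/12.3 = 1.195.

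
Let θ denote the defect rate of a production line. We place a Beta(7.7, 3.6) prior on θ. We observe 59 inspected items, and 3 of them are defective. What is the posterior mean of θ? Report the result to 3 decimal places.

Posterior mean ≈ 0.152

Observing 3 successes and 56 failures updates Beta(7.7, 3.6) by adding the success and failure counts to the two shape parameters: α = 7.7+3 = 10.7, β = 3.6+56 = 59.6.
E[θ | data] = 10.7/(10.7+59.6) = 0.152.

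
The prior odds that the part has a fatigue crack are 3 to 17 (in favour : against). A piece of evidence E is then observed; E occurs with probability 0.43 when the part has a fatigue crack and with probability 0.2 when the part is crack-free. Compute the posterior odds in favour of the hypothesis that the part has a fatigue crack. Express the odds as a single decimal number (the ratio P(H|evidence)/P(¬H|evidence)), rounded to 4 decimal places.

Posterior odds ≈ 0.3794

Prior odds = 3/17 = 0.17647. In log-odds, ln(0.17647) = -1.7346.
Add log likelihood ratio: ln(2.1500) = 0.76547.
Posterior log-odds = -0.96913, so posterior odds = exp(-0.96913) = 0.37941.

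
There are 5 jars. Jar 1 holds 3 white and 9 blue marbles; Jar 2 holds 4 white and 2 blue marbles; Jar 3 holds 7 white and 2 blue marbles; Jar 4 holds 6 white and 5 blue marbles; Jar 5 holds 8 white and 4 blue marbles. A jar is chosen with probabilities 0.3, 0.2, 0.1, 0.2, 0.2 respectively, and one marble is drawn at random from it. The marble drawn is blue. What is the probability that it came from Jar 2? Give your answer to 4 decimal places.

Tabulate prior·likelihood by source: [1] prior 0.3, lik 0.75, product 0.2250; [2] prior 0.2, lik 0.3333, product 0.06667; [3] prior 0.1, lik 0.2222, product 0.02222; [4] prior 0.2, lik 0.4545, product 0.09091; [5] prior 0.2, lik 0.3333, product 0.06667.
Normalizing constant = 0.47146; the posterior for Jar 2 is its product over the sum, 0.06667/0.47146 = 0.1414.

Posterior probability ≈ 0.1414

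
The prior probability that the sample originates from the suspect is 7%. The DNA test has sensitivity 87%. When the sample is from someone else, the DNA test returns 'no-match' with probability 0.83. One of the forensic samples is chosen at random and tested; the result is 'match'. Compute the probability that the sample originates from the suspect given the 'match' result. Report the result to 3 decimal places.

Let H be the event that the sample originates from the suspect. P(H) = 0.07, so P(¬H) = 0.93. With E the 'match' result, P(E|H) = 0.87 and P(E|¬H) = 0.17.
P(E) = 0.87·0.07 + 0.17·0.93 = 0.060900 + 0.15810 = 0.21900.
By Bayes' theorem, P(H|E) = 0.060900 / 0.21900 = 0.278.

P(H | E) ≈ 0.278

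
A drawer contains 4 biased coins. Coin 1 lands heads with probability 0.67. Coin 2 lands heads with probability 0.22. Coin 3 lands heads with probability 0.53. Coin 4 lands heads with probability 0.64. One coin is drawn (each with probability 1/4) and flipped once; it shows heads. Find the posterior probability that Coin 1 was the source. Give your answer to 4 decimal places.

Posterior probability ≈ 0.3252

Tabulate prior·likelihood by source: [1] prior 0.25, lik 0.67, product 0.1675; [2] prior 0.25, lik 0.22, product 0.05500; [3] prior 0.25, lik 0.53, product 0.1325; [4] prior 0.25, lik 0.64, product 0.1600.
Normalizing constant = 0.51500; the posterior for Coin 1 is its product over the sum, 0.1675/0.51500 = 0.3252.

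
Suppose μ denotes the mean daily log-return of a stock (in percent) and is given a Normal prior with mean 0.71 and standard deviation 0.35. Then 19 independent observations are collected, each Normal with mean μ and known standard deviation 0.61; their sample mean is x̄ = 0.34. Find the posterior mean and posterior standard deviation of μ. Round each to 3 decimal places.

Posterior mean ≈ 0.391; posterior SD ≈ 0.130

With known σ, the Normal prior is conjugate. Weight on the data is w = (n/σ²)/(n/σ² + 1/τ₀²) = 51.0615/(51.0615+8.16327) = 0.86216.
Posterior mean = w·x̄ + (1−w)·μ₀ = 0.86216·0.34 + 0.13784·0.71 = 0.391. Posterior variance = 1/(51.0615+8.16327) = 0.0168848, so SD = 0.130.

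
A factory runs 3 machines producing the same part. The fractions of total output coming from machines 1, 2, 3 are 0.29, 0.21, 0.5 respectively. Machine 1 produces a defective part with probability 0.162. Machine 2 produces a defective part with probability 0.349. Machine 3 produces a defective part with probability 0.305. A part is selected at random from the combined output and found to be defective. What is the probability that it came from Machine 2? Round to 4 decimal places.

Posterior probability ≈ 0.2687

P(defective|M1) = 0.162; P(defective|M2) = 0.349; P(defective|M3) = 0.305.
Prior × likelihood for each source: 0.29·0.162=0.04698, 0.21·0.349=0.07329, 0.5·0.305=0.1525. Summing gives P(defective) = 0.27277.
P(Machine 2 | defective) = 0.07329 / 0.27277 = 0.2687.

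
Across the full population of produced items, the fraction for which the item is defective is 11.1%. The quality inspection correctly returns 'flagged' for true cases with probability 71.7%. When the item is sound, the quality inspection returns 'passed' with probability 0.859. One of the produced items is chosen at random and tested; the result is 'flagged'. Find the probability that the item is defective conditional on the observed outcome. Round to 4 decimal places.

Write H for 'the item is defective'. Prior odds H:¬H = 0.111/0.889 = 0.12486. For the 'flagged' outcome, the likelihood ratio is 0.717/0.141 = 5.0851.
Posterior odds = 0.12486 × 5.0851 = 0.63492, so P(H|E) = 0.63492/(1+0.63492) = 0.3884.

P(H | E) ≈ 0.3884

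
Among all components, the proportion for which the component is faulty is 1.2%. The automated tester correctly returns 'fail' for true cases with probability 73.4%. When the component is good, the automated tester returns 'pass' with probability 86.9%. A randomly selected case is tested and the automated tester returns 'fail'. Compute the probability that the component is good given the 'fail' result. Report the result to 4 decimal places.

P(¬H | E) ≈ 0.9363

Let H be the event that the component is faulty. P(H) = 0.012, so P(¬H) = 0.988. With E the 'fail' result, P(E|H) = 0.734 and P(E|¬H) = 0.131.
P(E) = 0.734·0.012 + 0.131·0.988 = 0.0088080 + 0.12943 = 0.13824.
By Bayes' theorem, P(H|E) = 0.0088080 / 0.13824 = 0.0637. Hence P(¬H|E) = 1 − 0.0637 = 0.9363.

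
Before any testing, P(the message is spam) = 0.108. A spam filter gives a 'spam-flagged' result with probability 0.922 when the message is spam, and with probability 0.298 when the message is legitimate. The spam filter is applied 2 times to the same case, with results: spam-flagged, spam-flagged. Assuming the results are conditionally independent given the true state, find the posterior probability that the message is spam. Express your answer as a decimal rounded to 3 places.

With H the event that the message is spam, the joint likelihood of the observed sequence is P(data|H) = 0.922·0.922 = 0.85008 and P(data|¬H) = 0.298·0.298 = 0.088804.
Bayes: P(H|data) = 0.108·0.85008 / (0.108·0.85008 + 0.892·0.088804) = 0.091809/0.17102 = 0.5368.

Posterior P(H) ≈ 0.537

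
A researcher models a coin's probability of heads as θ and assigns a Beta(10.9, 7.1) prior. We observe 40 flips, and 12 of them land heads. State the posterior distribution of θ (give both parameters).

Posterior: Beta(22.9, 35.1)

The binomial likelihood is conjugate to the Beta prior: with 12 successes and 28 failures, the posterior is Beta(10.9+12, 7.1+28) = Beta(22.9, 35.1).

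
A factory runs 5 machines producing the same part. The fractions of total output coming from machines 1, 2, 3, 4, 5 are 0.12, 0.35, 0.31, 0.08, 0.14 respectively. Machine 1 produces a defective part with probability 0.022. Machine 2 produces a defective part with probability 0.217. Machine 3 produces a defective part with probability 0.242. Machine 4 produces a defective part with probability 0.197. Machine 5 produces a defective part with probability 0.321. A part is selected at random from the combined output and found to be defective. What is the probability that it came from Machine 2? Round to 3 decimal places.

Tabulate prior·likelihood by source: [1] prior 0.12, lik 0.022, product 0.002640; [2] prior 0.35, lik 0.217, product 0.07595; [3] prior 0.31, lik 0.242, product 0.07502; [4] prior 0.08, lik 0.197, product 0.01576; [5] prior 0.14, lik 0.321, product 0.04494.
Normalizing constant = 0.21431; the posterior for Machine 2 is its product over the sum, 0.07595/0.21431 = 0.354.

Posterior probability ≈ 0.354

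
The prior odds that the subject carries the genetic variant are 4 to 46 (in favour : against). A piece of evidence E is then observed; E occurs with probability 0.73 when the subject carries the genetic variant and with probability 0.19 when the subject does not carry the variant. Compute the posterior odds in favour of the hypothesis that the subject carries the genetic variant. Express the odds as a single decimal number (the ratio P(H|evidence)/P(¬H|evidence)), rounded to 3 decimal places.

Posterior odds ≈ 0.334

Prior odds = 4/46 = 0.086957.
Likelihood ratio for E = 0.73/0.19 = 3.8421.
Posterior odds = prior odds × LR = 0.33410.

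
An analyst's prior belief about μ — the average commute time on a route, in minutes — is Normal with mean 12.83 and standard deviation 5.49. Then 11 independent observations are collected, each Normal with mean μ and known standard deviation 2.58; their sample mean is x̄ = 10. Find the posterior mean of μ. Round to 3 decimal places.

Posterior mean ≈ 10.056

Prior precision 1/τ₀² = 1/5.49² = 0.0331784; data precision n/σ² = 11/2.58² = 1.65254.
Posterior precision = 0.0331784 + 1.65254 = 1.68572.
Posterior mean = (0.0331784·12.83 + 1.65254·10) / 1.68572 = 10.056.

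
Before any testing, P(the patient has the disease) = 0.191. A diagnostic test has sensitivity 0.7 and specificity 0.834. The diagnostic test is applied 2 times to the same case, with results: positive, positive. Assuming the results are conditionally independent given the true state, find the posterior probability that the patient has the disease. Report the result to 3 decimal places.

With H the event that the patient has the disease, the joint likelihood of the observed sequence is P(data|H) = 0.7·0.7 = 0.49000 and P(data|¬H) = 0.166·0.166 = 0.027556.
Bayes: P(H|data) = 0.191·0.49000 / (0.191·0.49000 + 0.809·0.027556) = 0.093590/0.11588 = 0.8076.

Posterior P(H) ≈ 0.808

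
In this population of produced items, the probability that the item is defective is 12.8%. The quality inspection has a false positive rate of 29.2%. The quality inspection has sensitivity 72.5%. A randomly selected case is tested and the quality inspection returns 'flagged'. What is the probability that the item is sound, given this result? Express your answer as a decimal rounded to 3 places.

P(¬H | E) ≈ 0.733

Let H be the event that the item is defective. P(H) = 0.128, so P(¬H) = 0.872. With E the 'flagged' result, P(E|H) = 0.725 and P(E|¬H) = 0.292.
P(E) = 0.725·0.128 + 0.292·0.872 = 0.092800 + 0.25462 = 0.34742.
By Bayes' theorem, P(H|E) = 0.092800 / 0.34742 = 0.267. Hence P(¬H|E) = 1 − 0.267 = 0.733.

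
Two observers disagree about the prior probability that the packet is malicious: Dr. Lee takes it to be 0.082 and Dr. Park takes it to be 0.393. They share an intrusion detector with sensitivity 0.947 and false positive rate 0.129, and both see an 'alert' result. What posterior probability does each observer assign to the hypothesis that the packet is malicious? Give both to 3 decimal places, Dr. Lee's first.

Dr. Lee: 0.396; Dr. Park: 0.826

The likelihood ratio for an 'alert' result is 0.947/0.129 = 7.3411.
Dr. Lee: prior odds 0.082/0.918 = 0.089325; posterior odds 0.65574; posterior probability 0.396.
Dr. Park: prior odds 0.393/0.607 = 0.64745; posterior odds 4.7530; posterior probability 0.826.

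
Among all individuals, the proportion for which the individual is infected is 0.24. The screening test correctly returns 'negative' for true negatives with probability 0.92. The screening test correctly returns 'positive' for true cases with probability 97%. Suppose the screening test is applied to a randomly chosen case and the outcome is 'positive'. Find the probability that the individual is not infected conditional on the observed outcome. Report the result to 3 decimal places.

P(¬H | E) ≈ 0.207

Write H for 'the individual is infected'. Prior odds H:¬H = 0.24/0.76 = 0.31579. For the 'positive' outcome, the likelihood ratio is 0.97/0.08 = 12.125.
Posterior odds = 0.31579 × 12.125 = 3.8289, so P(H|E) = 3.8289/(1+3.8289) = 0.793. Then P(¬H|E) = 1 − 0.793 = 0.207.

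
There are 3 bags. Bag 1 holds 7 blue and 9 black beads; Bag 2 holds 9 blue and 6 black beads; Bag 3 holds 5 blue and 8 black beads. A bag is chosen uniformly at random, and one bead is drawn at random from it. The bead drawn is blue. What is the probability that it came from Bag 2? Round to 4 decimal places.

Posterior probability ≈ 0.4219

P(blue|Bag 1) = 0.4375; P(blue|Bag 2) = 0.6; P(blue|Bag 3) = 0.3846.
Prior × likelihood for each source: 0.333333·0.4375=0.1458, 0.333333·0.6=0.2000, 0.333333·0.3846=0.1282. Summing gives P(blue) = 0.47404.
P(Bag 2 | blue) = 0.2000 / 0.47404 = 0.4219.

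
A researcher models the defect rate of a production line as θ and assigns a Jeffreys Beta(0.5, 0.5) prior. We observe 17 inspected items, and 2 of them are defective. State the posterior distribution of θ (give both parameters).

Posterior: Beta(2.5, 15.5)

The binomial likelihood is conjugate to the Beta prior: with 2 successes and 15 failures, the posterior is Beta(0.5+2, 0.5+15) = Beta(2.5, 15.5).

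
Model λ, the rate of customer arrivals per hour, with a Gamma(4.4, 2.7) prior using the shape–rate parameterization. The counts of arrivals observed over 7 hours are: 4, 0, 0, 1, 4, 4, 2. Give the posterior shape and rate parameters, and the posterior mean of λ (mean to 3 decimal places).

The Poisson likelihood adds the total count to the shape and the number of exposure periods to the rate. Here ∑xᵢ = 15 and n = 7, so shape 4.4→19.4 and rate 2.7→9.7.
E[λ | data] = 19.4/9.7 = 2.000.

Posterior: Gamma(shape=19.4, rate=9.7); mean ≈ 2.000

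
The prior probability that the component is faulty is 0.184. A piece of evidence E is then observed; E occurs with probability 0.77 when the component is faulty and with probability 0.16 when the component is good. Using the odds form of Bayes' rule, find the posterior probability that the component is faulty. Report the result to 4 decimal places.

Posterior probability ≈ 0.5204

Prior odds = 0.184/(1−0.184) = 0.22549.
Likelihood ratio for E = 0.77/0.16 = 4.8125.
Posterior odds = prior odds × LR = 1.0852.
Posterior probability = odds/(1+odds) = 1.0852/2.0852 = 0.5204.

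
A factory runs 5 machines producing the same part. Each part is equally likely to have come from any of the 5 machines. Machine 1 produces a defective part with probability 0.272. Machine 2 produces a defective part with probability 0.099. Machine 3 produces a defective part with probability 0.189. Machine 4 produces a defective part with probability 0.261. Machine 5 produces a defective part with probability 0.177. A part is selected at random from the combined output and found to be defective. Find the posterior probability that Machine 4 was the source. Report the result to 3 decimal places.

Posterior probability ≈ 0.262

Tabulate prior·likelihood by source: [1] prior 0.2, lik 0.272, product 0.05440; [2] prior 0.2, lik 0.099, product 0.01980; [3] prior 0.2, lik 0.189, product 0.03780; [4] prior 0.2, lik 0.261, product 0.05220; [5] prior 0.2, lik 0.177, product 0.03540.
Normalizing constant = 0.19960; the posterior for Machine 4 is its product over the sum, 0.05220/0.19960 = 0.262.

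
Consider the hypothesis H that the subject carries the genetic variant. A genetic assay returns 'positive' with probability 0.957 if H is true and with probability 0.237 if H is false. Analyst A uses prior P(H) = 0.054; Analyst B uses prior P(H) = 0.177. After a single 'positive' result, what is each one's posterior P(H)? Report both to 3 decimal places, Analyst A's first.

Analyst A: 0.187; Analyst B: 0.465

P('+'|H) = 0.957, P('+'|¬H) = 0.237.
Analyst A: numerator 0.957·0.054 = 0.051678; evidence = 0.051678+0.237·0.946 = 0.27588; posterior = 0.187.
Analyst B: numerator 0.957·0.177 = 0.16939; evidence = 0.16939+0.237·0.823 = 0.36444; posterior = 0.465.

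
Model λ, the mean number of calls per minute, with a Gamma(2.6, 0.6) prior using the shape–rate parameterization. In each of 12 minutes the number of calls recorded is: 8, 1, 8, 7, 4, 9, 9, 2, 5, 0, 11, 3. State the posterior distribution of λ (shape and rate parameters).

Posterior: Gamma(shape=69.6, rate=12.6)

The Poisson likelihood adds the total count to the shape and the number of exposure periods to the rate. Here ∑xᵢ = 67 and n = 12, so shape 2.6→69.6 and rate 0.6→12.6.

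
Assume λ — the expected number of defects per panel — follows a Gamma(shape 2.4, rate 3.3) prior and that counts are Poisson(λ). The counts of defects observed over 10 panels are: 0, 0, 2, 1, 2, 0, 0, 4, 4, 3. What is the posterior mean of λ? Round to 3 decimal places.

Total count ∑xᵢ = 16 over n = 10 panels.
Gamma is conjugate to the Poisson likelihood: posterior is Gamma(shape = 2.4+16 = 18.4, rate = 3.3+10 = 13.3).
Posterior mean = shape/rate = 18.4/13.3 = 1.383.

Posterior mean ≈ 1.383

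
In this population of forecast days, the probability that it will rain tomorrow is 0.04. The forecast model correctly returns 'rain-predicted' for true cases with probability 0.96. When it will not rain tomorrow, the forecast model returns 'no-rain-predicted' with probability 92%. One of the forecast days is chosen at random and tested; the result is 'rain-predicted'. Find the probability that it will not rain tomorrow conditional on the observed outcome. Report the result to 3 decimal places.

P(¬H | E) ≈ 0.667

Write H for 'it will rain tomorrow'. Prior odds H:¬H = 0.04/0.96 = 0.041667. For the 'rain-predicted' outcome, the likelihood ratio is 0.96/0.08 = 12.000.
Posterior odds = 0.041667 × 12.000 = 0.50000, so P(H|E) = 0.50000/(1+0.50000) = 0.333. Then P(¬H|E) = 1 − 0.333 = 0.667.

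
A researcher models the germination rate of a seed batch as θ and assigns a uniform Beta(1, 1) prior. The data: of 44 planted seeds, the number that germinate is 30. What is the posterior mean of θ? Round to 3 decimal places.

Posterior mean ≈ 0.674

The binomial likelihood is conjugate to the Beta prior: with 30 successes and 14 failures, the posterior is Beta(1+30, 1+14) = Beta(31, 15).
E[θ | data] = 31/(31+15) = 0.674.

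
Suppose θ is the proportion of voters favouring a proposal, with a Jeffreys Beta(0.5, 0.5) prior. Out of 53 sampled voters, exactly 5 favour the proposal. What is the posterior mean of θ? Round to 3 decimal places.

Observing 5 successes and 48 failures updates Beta(0.5, 0.5) by adding the success and failure counts to the two shape parameters: α = 0.5+5 = 5.5, β = 0.5+48 = 48.5.
E[θ | data] = 5.5/(5.5+48.5) = 0.102.

Posterior mean ≈ 0.102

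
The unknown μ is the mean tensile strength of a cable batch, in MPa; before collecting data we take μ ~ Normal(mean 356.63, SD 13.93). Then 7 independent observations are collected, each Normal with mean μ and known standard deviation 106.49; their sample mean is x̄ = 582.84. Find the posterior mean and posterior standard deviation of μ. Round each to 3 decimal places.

Posterior mean ≈ 380.827; posterior SD ≈ 13.164

Prior precision 1/τ₀² = 1/13.93² = 0.00515345; data precision n/σ² = 7/106.49² = 0.00061728.
Posterior precision = 0.00515345 + 0.00061728 = 0.00577072, giving posterior SD = 1/√0.00577072 = 13.164.
Posterior mean = (0.00515345·356.63 + 0.00061728·582.84) / 0.00577072 = 380.827.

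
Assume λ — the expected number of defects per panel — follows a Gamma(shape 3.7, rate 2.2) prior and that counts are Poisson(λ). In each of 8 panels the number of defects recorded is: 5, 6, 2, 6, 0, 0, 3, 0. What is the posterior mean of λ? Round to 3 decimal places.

The Poisson likelihood adds the total count to the shape and the number of exposure periods to the rate. Here ∑xᵢ = 22 and n = 8, so shape 3.7→25.7 and rate 2.2→10.2.
E[λ | data] = 25.7/10.2 = 2.520.

Posterior mean ≈ 2.520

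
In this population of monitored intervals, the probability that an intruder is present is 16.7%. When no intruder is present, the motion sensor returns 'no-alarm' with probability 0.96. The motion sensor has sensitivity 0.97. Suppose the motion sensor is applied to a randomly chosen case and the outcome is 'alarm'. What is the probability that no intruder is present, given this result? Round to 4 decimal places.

P(¬H | E) ≈ 0.1706

Write H for 'an intruder is present'. Prior odds H:¬H = 0.167/0.833 = 0.20048. For the 'alarm' outcome, the likelihood ratio is 0.97/0.04 = 24.250.
Posterior odds = 0.20048 × 24.250 = 4.8616, so P(H|E) = 4.8616/(1+4.8616) = 0.8294. Then P(¬H|E) = 1 − 0.8294 = 0.1706.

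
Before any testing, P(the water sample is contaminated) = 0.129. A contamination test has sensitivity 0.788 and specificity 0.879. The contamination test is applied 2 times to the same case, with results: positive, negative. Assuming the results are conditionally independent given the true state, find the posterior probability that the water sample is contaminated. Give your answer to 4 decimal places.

Posterior P(H) ≈ 0.1887

Let H be the event that the water sample is contaminated; start with P(H) = 0.129. P('positive'|H) = 0.788, P('positive'|¬H) = 0.121.
Update on result 1 ('positive'): P(H) ← 0.788·0.1290 / (0.788·0.1290 + 0.121·0.8710) = 0.10165/0.20704 = 0.4910.
Update on result 2 ('negative'): P(H) ← 0.212·0.4910 / (0.212·0.4910 + 0.879·0.5090) = 0.10409/0.55152 = 0.1887.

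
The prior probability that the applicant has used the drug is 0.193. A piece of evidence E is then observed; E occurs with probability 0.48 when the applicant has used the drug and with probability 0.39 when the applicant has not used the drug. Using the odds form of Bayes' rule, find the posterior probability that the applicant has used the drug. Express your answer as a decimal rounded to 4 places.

Posterior probability ≈ 0.2274

Prior odds = 0.193/(1−0.193) = 0.23916.
Likelihood ratio for E = 0.48/0.39 = 1.2308.
Posterior odds = prior odds × LR = 0.29435.
Posterior probability = odds/(1+odds) = 0.29435/1.2943 = 0.2274.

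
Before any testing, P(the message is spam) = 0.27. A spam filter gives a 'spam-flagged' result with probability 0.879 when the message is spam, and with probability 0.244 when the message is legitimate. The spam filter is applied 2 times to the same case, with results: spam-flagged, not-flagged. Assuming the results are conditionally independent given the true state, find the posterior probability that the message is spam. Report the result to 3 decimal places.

Posterior P(H) ≈ 0.176

Let H be the event that the message is spam; start with P(H) = 0.27. P('spam-flagged'|H) = 0.879, P('spam-flagged'|¬H) = 0.244.
Update on result 1 ('spam-flagged'): P(H) ← 0.879·0.2700 / (0.879·0.2700 + 0.244·0.7300) = 0.23733/0.41545 = 0.5713.
Update on result 2 ('not-flagged'): P(H) ← 0.121·0.5713 / (0.121·0.5713 + 0.756·0.4287) = 0.069122/0.39325 = 0.1758.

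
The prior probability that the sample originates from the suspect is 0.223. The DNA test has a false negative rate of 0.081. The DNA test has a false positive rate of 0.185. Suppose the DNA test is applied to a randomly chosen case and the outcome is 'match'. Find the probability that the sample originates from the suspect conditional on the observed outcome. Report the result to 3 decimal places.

P(H | E) ≈ 0.588

Let H be the event that the sample originates from the suspect. P(H) = 0.223, so P(¬H) = 0.777. With E the 'match' result, P(E|H) = 0.919 and P(E|¬H) = 0.185.
P(E) = 0.919·0.223 + 0.185·0.777 = 0.20494 + 0.14375 = 0.34868.
By Bayes' theorem, P(H|E) = 0.20494 / 0.34868 = 0.588.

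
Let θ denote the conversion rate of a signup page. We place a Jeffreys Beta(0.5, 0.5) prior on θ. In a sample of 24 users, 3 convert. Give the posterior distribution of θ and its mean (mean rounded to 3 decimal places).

Observing 3 successes and 21 failures updates Beta(0.5, 0.5) by adding the success and failure counts to the two shape parameters: α = 0.5+3 = 3.5, β = 0.5+21 = 21.5.
E[θ | data] = 3.5/(3.5+21.5) = 0.140.

Posterior: Beta(3.5, 21.5); mean ≈ 0.140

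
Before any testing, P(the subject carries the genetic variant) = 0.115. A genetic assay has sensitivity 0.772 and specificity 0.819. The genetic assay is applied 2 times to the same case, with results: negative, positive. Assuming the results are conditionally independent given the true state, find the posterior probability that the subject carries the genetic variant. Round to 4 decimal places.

With H the event that the subject carries the genetic variant, the joint likelihood of the observed sequence is P(data|H) = 0.228·0.772 = 0.17602 and P(data|¬H) = 0.819·0.181 = 0.14824.
Bayes: P(H|data) = 0.115·0.17602 / (0.115·0.17602 + 0.885·0.14824) = 0.020242/0.15143 = 0.1337.

Posterior P(H) ≈ 0.1337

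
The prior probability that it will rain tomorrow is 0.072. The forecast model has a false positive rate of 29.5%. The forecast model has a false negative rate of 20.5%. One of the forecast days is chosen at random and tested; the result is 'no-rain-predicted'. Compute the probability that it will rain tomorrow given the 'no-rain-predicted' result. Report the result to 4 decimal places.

Let H be the event that it will rain tomorrow. P(H) = 0.072, so P(¬H) = 0.928. With E the 'no-rain-predicted' result, P(E|H) = 0.205 and P(E|¬H) = 0.705.
P(E) = 0.205·0.072 + 0.705·0.928 = 0.014760 + 0.65424 = 0.66900.
By Bayes' theorem, P(H|E) = 0.014760 / 0.66900 = 0.0221.

P(H | E) ≈ 0.0221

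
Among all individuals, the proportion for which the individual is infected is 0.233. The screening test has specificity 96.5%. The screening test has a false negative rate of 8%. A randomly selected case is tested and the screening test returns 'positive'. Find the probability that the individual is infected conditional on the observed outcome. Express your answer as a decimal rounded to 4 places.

Let H be the event that the individual is infected. P(H) = 0.233, so P(¬H) = 0.767. With E the 'positive' result, P(E|H) = 0.92 and P(E|¬H) = 0.035.
P(E) = 0.92·0.233 + 0.035·0.767 = 0.21436 + 0.026845 = 0.24121.
By Bayes' theorem, P(H|E) = 0.21436 / 0.24121 = 0.8887.

P(H | E) ≈ 0.8887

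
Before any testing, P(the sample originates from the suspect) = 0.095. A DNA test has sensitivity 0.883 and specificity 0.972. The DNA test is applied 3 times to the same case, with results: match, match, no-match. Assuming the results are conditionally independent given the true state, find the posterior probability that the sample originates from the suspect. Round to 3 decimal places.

Posterior P(H) ≈ 0.926

Let H be the event that the sample originates from the suspect; start with P(H) = 0.095. P('match'|H) = 0.883, P('match'|¬H) = 0.028.
Update on result 1 ('match'): P(H) ← 0.883·0.0950 / (0.883·0.0950 + 0.028·0.9050) = 0.083885/0.10923 = 0.7680.
Update on result 2 ('match'): P(H) ← 0.883·0.7680 / (0.883·0.7680 + 0.028·0.2320) = 0.67815/0.68464 = 0.9905.
Update on result 3 ('no-match'): P(H) ← 0.117·0.9905 / (0.117·0.9905 + 0.972·0.0095) = 0.11589/0.12511 = 0.9263.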